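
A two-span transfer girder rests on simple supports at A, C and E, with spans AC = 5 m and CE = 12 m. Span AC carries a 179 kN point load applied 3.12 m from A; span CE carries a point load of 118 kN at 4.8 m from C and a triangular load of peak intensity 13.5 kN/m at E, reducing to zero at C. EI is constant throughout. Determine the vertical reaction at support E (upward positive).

R_E = 74.36 kN

Release continuity at C by inserting a hinge; the redundant is the internal moment M_C. The primary structure is two simply-supported spans AC and CE.
Rotations at C on the released spans (each span's end-slope, ×1/EI):
  span AC: point load 179 at a = 3.12: Pab(L + a)/(6LEI) = 284.2/EI
  span CE: point load 118 at a = 4.8: Pab(L + b)/(6LEI) = 1087/EI
  span CE: triangular load, peak 13.5: 7w₀L³/(360EI) = 453.6/EI
  relative rotation θ_0 = (284.2 + 1541)/EI = 1825/EI
A unit hogging moment at C produces rotation L₁/(3EI) + L₂/(3EI) = 5.667/EI.
Compatibility: M_C·(L₁+L₂)/(3EI) = θ_0, giving M_C = 322.1 kN·m (hogging).
Span CE, ΣM about E: R_C^{CE}·12 = 1174 + 322.1, so R_C^{CE} = 124.6 kN and R_E = 199 − 124.6 = 74.36 kN.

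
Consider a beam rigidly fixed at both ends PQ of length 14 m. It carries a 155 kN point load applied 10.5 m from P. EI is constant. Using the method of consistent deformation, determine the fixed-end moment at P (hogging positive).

M_P = 101.7 kN·m

Take the two fixed-end moments M_P, M_Q as redundants; the released structure is the simple span PQ.
Simple-span end rotations at P and Q under the given loads:
  at P: point load 155 at a = 10.5: Pab(L + b)/(6LEI) = 1187/EI
  at Q: point load 155 at a = 10.5: Pab(L + a)/(6LEI) = 1661/EI
  θ_P0 = 1187/EI,  θ_Q0 = 1661/EI
Flexibility coefficients: a unit moment at one end gives L/(3EI) there and L/(6EI) at the far end, so f₁₁ = f₂₂ = 4.667/EI and f₁₂ = f₂₁ = 2.333/EI.
Compatibility — zero rotation at each built-in end:
  4.667 M_P + 2.333 M_Q = 1187
  2.333 M_P + 4.667 M_Q = 1661
Solving the pair gives M_P = 101.7 kN·m and M_Q = 305.2 kN·m (hogging).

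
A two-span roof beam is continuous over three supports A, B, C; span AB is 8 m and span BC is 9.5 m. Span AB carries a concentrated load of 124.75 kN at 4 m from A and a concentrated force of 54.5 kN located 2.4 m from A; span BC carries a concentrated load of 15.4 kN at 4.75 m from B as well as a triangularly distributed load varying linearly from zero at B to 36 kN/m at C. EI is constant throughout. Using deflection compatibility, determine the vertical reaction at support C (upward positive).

Insert a hinge at B; M_B is the redundant, and each span becomes simply supported.
Discontinuity in slope at B on the released structure — sum the simple-span end rotations:
  span AB: point load 124.75 at a = 4: Pab(L + a)/(6LEI) = 499/EI
  span AB: point load 54.5 at a = 2.4: Pab(L + a)/(6LEI) = 158.7/EI
  span BC: point load 15.4 at a = 4.75: Pab(L + b)/(6LEI) = 86.87/EI
  span BC: triangular load, peak 36: 7w₀L³/(360EI) = 600.2/EI
  relative rotation θ_0 = (657.7 + 687)/EI = 1345/EI
A unit hogging moment at B produces rotation L₁/(3EI) + L₂/(3EI) = 5.833/EI.
Compatibility: M_B·(L₁+L₂)/(3EI) = θ_0, giving M_B = 230.5 kN·m (hogging).
Span BC, ΣM about C: R_B^{BC}·9.5 = 614.6 + 230.5, so R_B^{BC} = 88.97 kN and R_C = 186.4 − 88.97 = 97.43 kN.

R_C = 97.43 kN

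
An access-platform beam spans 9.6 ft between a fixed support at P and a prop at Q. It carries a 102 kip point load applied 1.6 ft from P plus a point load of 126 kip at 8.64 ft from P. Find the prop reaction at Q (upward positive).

Choose R_Q as the redundant. The primary structure is the cantilever fixed at P.
Downward deflection at the released point Q due to the loads:
  point load 102 at a = 1.6: Pa²(3L − a)/(6EI) = 1184/EI
  point load 126 at a = 8.64: Pa²(3L − a)/(6EI) = 31604/EI
  δ_0 = 32787/EI
Flexibility coefficient — unit upward force at Q: δ_{QQ} = L³/(3EI) = 294.9/EI.
Compatibility at Q: δ_0 − R_Q·δ_{QQ} = 0, so R_Q = 32787/294.9 = 111.2 kip.

R_Q = 111.2 kip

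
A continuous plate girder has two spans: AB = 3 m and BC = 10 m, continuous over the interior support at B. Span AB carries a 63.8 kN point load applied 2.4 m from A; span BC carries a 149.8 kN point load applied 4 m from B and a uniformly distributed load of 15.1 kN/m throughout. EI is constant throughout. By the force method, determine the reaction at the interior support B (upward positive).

Release continuity at B by inserting a hinge; the redundant is the internal moment M_B. The primary structure is two simply-supported spans AB and BC.
Discontinuity in slope at B on the released structure — sum the simple-span end rotations:
  span AB: point load 63.8 at a = 2.4: Pab(L + a)/(6LEI) = 27.56/EI
  span BC: point load 149.8 at a = 4: Pab(L + b)/(6LEI) = 958.7/EI
  span BC: UDL 15.1: wL³/(24EI) = 629.2/EI
  relative rotation θ_0 = (27.56 + 1588)/EI = 1615/EI
A unit hogging moment at B produces rotation L₁/(3EI) + L₂/(3EI) = 4.333/EI.
Slope continuity at B: θ_0 = M_B·4.333/EI, so M_B = 1615/4.333 = 372.8 kN·m (hogging).
Span AB, ΣM about A with M_B applied at B: R_B^{AB}·3 = 153.1 + 372.8, so R_B^{AB} = 175.3 kN and R_A = 63.8 − 175.3 = -111.5 kN.
Span BC, ΣM about C: R_B^{BC}·10 = 1654 + 372.8, so R_B^{BC} = 202.7 kN and R_C = 300.8 − 202.7 = 98.14 kN.
R_B = 175.3 + 202.7 = 378 kN.

R_B = 378 kN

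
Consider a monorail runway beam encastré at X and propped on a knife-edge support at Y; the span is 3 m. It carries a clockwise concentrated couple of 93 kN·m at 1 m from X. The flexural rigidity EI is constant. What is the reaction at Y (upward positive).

Release the roller at Y. Primary structure: cantilever fixed at X.
Free-end deflection of the primary structure under the applied loading (downward +):
  clockwise couple 93 at a = 1: M₀a(2L − a)/(2EI) = 232.5/EI
Tip deflection under a unit load at Y: L³/(3EI) = 9/EI.
The prop prevents deflection at Y: R_Y = δ_0/δ_{YY} = 232.5/9 = 25.83 kN.

R_Y = 25.83 kN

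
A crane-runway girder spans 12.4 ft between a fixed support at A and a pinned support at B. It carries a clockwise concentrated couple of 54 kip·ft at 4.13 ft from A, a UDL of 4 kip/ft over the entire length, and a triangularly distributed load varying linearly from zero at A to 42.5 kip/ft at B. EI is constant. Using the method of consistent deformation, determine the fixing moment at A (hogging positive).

Choose R_B as the redundant. The primary structure is the cantilever fixed at A.
Deflection at B on the released cantilever, summing each load's contribution:
  clockwise couple 54 at a = 4.13: M₀a(2L − a)/(2EI) = 2305/EI
  UDL 4: wL⁴/(8EI) = 11821/EI
  triangular load, peak 42.5 at the free end: 11w₀L⁴/(120EI) = 92106/EI
  δ_0 = 106232/EI
Flexibility coefficient — unit upward force at B: δ_{BB} = L³/(3EI) = 635.5/EI.
Compatibility at B: δ_0 − R_B·δ_{BB} = 0, so R_B = 106232/635.5 = 167.2 kip.
Moment equilibrium about A: M_A = Σ(load moments about A) − R_B·L = 2540 − 167.2×12.4 = 467.1 kip·ft.

M_A = 467.1 kip·ft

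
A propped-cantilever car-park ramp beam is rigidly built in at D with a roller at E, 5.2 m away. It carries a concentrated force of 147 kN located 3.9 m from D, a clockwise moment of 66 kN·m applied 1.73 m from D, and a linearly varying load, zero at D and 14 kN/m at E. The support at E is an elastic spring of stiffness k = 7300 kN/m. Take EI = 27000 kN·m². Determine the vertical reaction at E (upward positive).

Choose R_E as the redundant. The primary structure is the cantilever fixed at D.
Deflection at E on the released cantilever, summing each load's contribution:
  point load 147 at a = 3.9: Pa²(3L − a)/(6EI) = 4360/EI
  clockwise couple 66 at a = 1.73: M₀a(2L − a)/(2EI) = 495/EI
  triangular load, peak 14 at the free end: 11w₀L⁴/(120EI) = 938.3/EI
  δ_0 = 5793/EI
Flexibility coefficient — unit upward force at E: δ_{EE} = L³/(3EI) = 46.87/EI.
With EI = 27000 kN·m²: δ_0 = 0.21456 m and δ_{EE} = 0.001736 m/kN.
Compatibility — the spring shortens by R_E/k under the reaction it provides: δ_0 − R_E·δ_{EE} = R_E/k. With 1/k = 0.000137 m/kN, R_E = δ_0 / (δ_{EE} + 1/k) = 0.21456 / (0.001736 + 0.000137) = 114.6 kN.

R_E = 114.6 kN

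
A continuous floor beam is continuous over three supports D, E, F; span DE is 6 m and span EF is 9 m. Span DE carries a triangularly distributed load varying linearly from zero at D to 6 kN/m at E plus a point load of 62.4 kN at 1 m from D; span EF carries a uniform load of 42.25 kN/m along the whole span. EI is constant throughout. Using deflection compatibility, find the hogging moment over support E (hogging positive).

M_E = 274.6 kN·m

Release continuity at E by inserting a hinge; the redundant is the internal moment M_E. The primary structure is two simply-supported spans DE and EF.
End slopes at the hinge E, treating each span as simply supported:
  span DE: triangular load, peak 6: w₀L³/(45EI) = 28.8/EI
  span DE: point load 62.4 at a = 1: Pab(L + a)/(6LEI) = 60.67/EI
  span EF: UDL 42.25: wL³/(24EI) = 1283/EI
  relative rotation θ_0 = (89.47 + 1283)/EI = 1373/EI
A unit hogging moment at E produces rotation L₁/(3EI) + L₂/(3EI) = 5/EI.
Compatibility: M_E·(L₁+L₂)/(3EI) = θ_0, giving M_E = 274.6 kN·m (hogging).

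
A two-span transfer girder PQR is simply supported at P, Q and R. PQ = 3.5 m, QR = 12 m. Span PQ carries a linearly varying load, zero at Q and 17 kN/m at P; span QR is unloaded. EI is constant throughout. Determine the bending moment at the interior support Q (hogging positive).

M_Q = 2.743 kN·m

Take M_Q as the redundant. Released structure: two simple spans PQ and QR with a hinge at Q.
Rotations at Q on the released spans (each span's end-slope, ×1/EI):
  span PQ: triangular load, peak 17: 7w₀L³/(360EI) = 14.17/EI
  relative rotation θ_0 = (14.17 + 0)/EI = 14.17/EI
A unit hogging moment at Q produces rotation L₁/(3EI) + L₂/(3EI) = 5.167/EI.
Compatibility: M_Q·(L₁+L₂)/(3EI) = θ_0, giving M_Q = 2.743 kN·m (hogging).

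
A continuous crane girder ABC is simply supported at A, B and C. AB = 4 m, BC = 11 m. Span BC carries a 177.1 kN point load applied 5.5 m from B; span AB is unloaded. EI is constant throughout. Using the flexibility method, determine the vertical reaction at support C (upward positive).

R_C = 64.2 kN

Take M_B as the redundant. Released structure: two simple spans AB and BC with a hinge at B.
Rotations at B on the released spans (each span's end-slope, ×1/EI):
  span BC: point load 177.1 at a = 5.5: Pab(L + b)/(6LEI) = 1339/EI
  relative rotation θ_0 = (0 + 1339)/EI = 1339/EI
A unit hogging moment at B produces rotation L₁/(3EI) + L₂/(3EI) = 5/EI.
Slope continuity at B: θ_0 = M_B·5/EI, so M_B = 1339/5 = 267.9 kN·m (hogging).
Span BC, ΣM about C: R_B^{BC}·11 = 974 + 267.9, so R_B^{BC} = 112.9 kN and R_C = 177.1 − 112.9 = 64.2 kN.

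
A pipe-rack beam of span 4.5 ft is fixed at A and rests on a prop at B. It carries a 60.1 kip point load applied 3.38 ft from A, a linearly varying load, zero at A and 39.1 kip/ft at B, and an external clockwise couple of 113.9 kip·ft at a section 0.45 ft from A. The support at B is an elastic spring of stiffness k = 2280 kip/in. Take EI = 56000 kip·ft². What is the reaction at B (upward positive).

Take the reaction at B as the redundant and release it; the primary structure is a cantilever fixed at A.
Downward deflection at the released point B due to the loads:
  point load 60.1 at a = 3.38: Pa²(3L − a)/(6EI) = 1158/EI
  triangular load, peak 39.1 at the free end: 11w₀L⁴/(120EI) = 1470/EI
  clockwise couple 113.9 at a = 0.45: M₀a(2L − a)/(2EI) = 219.1/EI
  δ_0 = 2847/EI
Tip deflection under a unit load at B: L³/(3EI) = 30.38/EI.
With EI = 56000 kip·ft²: δ_0 = 0.050838 ft and δ_{BB} = 0.000542 ft/kip.
Compatibility — the spring shortens by R_B/k under the reaction it provides: δ_0 − R_B·δ_{BB} = R_B/k. With 1/k = 1/(2280×12) ft/kip = 0.000037 ft/kip, R_B = δ_0 / (δ_{BB} + 1/k) = 0.050838 / (0.000542 + 0.000037) = 87.81 kip.

R_B = 87.81 kip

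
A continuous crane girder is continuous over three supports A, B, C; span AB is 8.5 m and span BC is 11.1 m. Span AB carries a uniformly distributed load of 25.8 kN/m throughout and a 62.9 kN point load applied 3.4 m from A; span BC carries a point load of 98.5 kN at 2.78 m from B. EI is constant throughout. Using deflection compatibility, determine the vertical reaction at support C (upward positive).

R_C = 2.896 kN

Take M_B as the redundant. Released structure: two simple spans AB and BC with a hinge at B.
Discontinuity in slope at B on the released structure — sum the simple-span end rotations:
  span AB: UDL 25.8: wL³/(24EI) = 660.2/EI
  span AB: point load 62.9 at a = 3.4: Pab(L + a)/(6LEI) = 254.5/EI
  span BC: point load 98.5 at a = 2.78: Pab(L + b)/(6LEI) = 664.3/EI
  relative rotation θ_0 = (914.7 + 664.3)/EI = 1579/EI
A unit hogging moment at B produces rotation L₁/(3EI) + L₂/(3EI) = 6.533/EI.
Slope continuity at B: θ_0 = M_B·6.533/EI, so M_B = 1579/6.533 = 241.7 kN·m (hogging).
Span BC, ΣM about C: R_B^{BC}·11.1 = 819.5 + 241.7, so R_B^{BC} = 95.6 kN and R_C = 98.5 − 95.6 = 2.896 kN.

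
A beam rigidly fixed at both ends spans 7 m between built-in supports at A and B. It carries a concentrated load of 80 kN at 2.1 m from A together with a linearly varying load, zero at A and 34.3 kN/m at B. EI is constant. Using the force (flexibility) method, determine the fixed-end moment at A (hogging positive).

M_A = 138.3 kN·m

Take the two fixed-end moments M_A, M_B as redundants; the released structure is the simple span AB.
End rotations of the released simple span under the applied load (×1/EI):
  at A: point load 80 at a = 2.1: Pab(L + b)/(6LEI) = 233.2/EI
  at B: point load 80 at a = 2.1: Pab(L + a)/(6LEI) = 178.4/EI
  at A: triangular load, peak 34.3: 7w₀L³/(360EI) = 228.8/EI
  at B: triangular load, peak 34.3: w₀L³/(45EI) = 261.4/EI
  θ_A0 = 462/EI,  θ_B0 = 439.8/EI
Flexibility coefficients: a unit moment at one end gives L/(3EI) there and L/(6EI) at the far end, so f₁₁ = f₂₂ = 2.333/EI and f₁₂ = f₂₁ = 1.167/EI.
Compatibility — zero rotation at each built-in end:
  2.333 M_A + 1.167 M_B = 462
  1.167 M_A + 2.333 M_B = 439.8
Solving the pair gives M_A = 138.3 kN·m and M_B = 119.3 kN·m (hogging).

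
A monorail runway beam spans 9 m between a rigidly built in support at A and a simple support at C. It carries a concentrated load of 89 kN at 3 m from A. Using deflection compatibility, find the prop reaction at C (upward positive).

R_C = 13.19 kN

Release the roller at C. Primary structure: cantilever fixed at A.
Deflection at C on the released cantilever, summing each load's contribution:
  point load 89 at a = 3: Pa²(3L − a)/(6EI) = 3204/EI
Flexibility coefficient — unit upward force at C: δ_{CC} = L³/(3EI) = 243/EI.
Compatibility at C: δ_0 − R_C·δ_{CC} = 0, so R_C = 3204/243 = 13.19 kN.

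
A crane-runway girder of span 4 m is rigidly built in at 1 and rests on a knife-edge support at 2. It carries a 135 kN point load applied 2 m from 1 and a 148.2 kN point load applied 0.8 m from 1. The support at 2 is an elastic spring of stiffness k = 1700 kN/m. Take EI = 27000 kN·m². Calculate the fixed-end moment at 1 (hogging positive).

M_1 = 272.8 kN·m

Choose R_2 as the redundant. The primary structure is the cantilever fixed at 1.
Free-end deflection of the primary structure under the applied loading (downward +):
  point load 135 at a = 2: Pa²(3L − a)/(6EI) = 900/EI
  point load 148.2 at a = 0.8: Pa²(3L − a)/(6EI) = 177/EI
  δ_0 = 1077/EI
Flexibility coefficient — unit upward force at 2: δ_{22} = L³/(3EI) = 21.33/EI.
With EI = 27000 kN·m²: δ_0 = 0.039891 m and δ_{22} = 0.00079 m/kN.
Compatibility — the spring shortens by R_2/k under the reaction it provides: δ_0 − R_2·δ_{22} = R_2/k. With 1/k = 0.000588 m/kN, R_2 = δ_0 / (δ_{22} + 1/k) = 0.039891 / (0.00079 + 0.000588) = 28.94 kN.
Moment equilibrium about 1: M_1 = Σ(load moments about 1) − R_2·L = 388.6 − 28.94×4 = 272.8 kN·m.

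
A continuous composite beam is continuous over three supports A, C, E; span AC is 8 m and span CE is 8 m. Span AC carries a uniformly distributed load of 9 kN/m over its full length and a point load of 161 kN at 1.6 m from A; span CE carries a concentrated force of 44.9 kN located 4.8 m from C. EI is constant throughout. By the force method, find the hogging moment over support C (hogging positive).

Release continuity at C by inserting a hinge; the redundant is the internal moment M_C. The primary structure is two simply-supported spans AC and CE.
End slopes at the hinge C, treating each span as simply supported:
  span AC: UDL 9: wL³/(24EI) = 192/EI
  span AC: point load 161 at a = 1.6: Pab(L + a)/(6LEI) = 329.7/EI
  span CE: point load 44.9 at a = 4.8: Pab(L + b)/(6LEI) = 160.9/EI
  relative rotation θ_0 = (521.7 + 160.9)/EI = 682.6/EI
A unit hogging moment at C produces rotation L₁/(3EI) + L₂/(3EI) = 5.333/EI.
Compatibility: M_C·(L₁+L₂)/(3EI) = θ_0, giving M_C = 128 kN·m (hogging).

M_C = 128 kN·m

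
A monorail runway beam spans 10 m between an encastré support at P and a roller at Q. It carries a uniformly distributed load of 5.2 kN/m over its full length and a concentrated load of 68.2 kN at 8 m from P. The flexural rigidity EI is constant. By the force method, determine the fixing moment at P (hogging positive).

M_P = 130.5 kN·m

Remove the prop at Q; the released (primary) structure is a cantilever built in at P.
Primary-structure tip deflection at Q by superposition:
  UDL 5.2: wL⁴/(8EI) = 6500/EI
  point load 68.2 at a = 8: Pa²(3L − a)/(6EI) = 16004/EI
  δ_0 = 22504/EI
Tip deflection under a unit load at Q: L³/(3EI) = 333.3/EI.
The prop prevents deflection at Q: R_Q = δ_0/δ_{QQ} = 22504/333.3 = 67.51 kN.
Moment equilibrium about P: M_P = Σ(load moments about P) − R_Q·L = 805.6 − 67.51×10 = 130.5 kN·m.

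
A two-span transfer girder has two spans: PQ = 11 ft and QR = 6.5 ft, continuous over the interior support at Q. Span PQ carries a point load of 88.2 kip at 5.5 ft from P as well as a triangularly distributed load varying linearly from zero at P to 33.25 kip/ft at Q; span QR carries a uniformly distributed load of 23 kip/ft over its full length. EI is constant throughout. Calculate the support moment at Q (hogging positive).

M_Q = 328.1 kip·ft

Release continuity at Q by inserting a hinge; the redundant is the internal moment M_Q. The primary structure is two simply-supported spans PQ and QR.
End slopes at the hinge Q, treating each span as simply supported:
  span PQ: point load 88.2 at a = 5.5: Pab(L + a)/(6LEI) = 667/EI
  span PQ: triangular load, peak 33.25: w₀L³/(45EI) = 983.5/EI
  span QR: UDL 23: wL³/(24EI) = 263.2/EI
  relative rotation θ_0 = (1650 + 263.2)/EI = 1914/EI
A unit hogging moment at Q produces rotation L₁/(3EI) + L₂/(3EI) = 5.833/EI.
Slope continuity at Q: θ_0 = M_Q·5.833/EI, so M_Q = 1914/5.833 = 328.1 kip·ft (hogging).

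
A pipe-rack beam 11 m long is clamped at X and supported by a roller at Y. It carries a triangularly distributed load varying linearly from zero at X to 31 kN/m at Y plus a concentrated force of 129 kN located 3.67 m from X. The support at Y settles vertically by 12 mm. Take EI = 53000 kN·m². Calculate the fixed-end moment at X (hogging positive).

M_X = 497.4 kN·m

Choose R_Y as the redundant. The primary structure is the cantilever fixed at X.
Downward deflection at the released point Y due to the loads:
  triangular load, peak 31 at the free end: 11w₀L⁴/(120EI) = 41605/EI
  point load 129 at a = 3.67: Pa²(3L − a)/(6EI) = 8493/EI
  δ_0 = 50098/EI
Flexibility coefficient — unit upward force at Y: δ_{YY} = L³/(3EI) = 443.7/EI.
With EI = 53000 kN·m²: δ_0 = 0.94525 m and δ_{YY} = 0.008371 m/kN.
Compatibility — the beam at Y must follow the support down by 0.012 m: δ_0 − R_Y·δ_{YY} = 0.012, so R_Y = (0.94525 − 0.012)/0.008371 = 111.5 kN.
Moment equilibrium about X: M_X = Σ(load moments about X) − R_Y·L = 1724 − 111.5×11 = 497.4 kN·m.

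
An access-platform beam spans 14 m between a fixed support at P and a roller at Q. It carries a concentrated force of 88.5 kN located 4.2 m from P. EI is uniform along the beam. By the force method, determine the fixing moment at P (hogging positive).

M_P = 221.2 kN·m

Release the roller at Q. Primary structure: cantilever fixed at P.
Downward deflection at the released point Q due to the loads:
  point load 88.5 at a = 4.2: Pa²(3L − a)/(6EI) = 9835/EI
Tip deflection under a unit load at Q: L³/(3EI) = 914.7/EI.
Compatibility at Q: δ_0 − R_Q·δ_{QQ} = 0, so R_Q = 9835/914.7 = 10.75 kN.
Moment equilibrium about P: M_P = Σ(load moments about P) − R_Q·L = 371.7 − 10.75×14 = 221.2 kN·m.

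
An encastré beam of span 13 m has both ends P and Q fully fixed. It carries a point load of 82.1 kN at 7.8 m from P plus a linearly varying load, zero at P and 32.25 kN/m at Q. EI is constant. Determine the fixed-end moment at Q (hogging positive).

M_Q = 426.2 kN·m

Release both end moments; the primary structure is a simply-supported span PQ with redundants M_P and M_Q.
On the primary (simply-supported) span, the end slopes from the loading are:
  at P: point load 82.1 at a = 7.8: Pab(L + b)/(6LEI) = 777/EI
  at Q: point load 82.1 at a = 7.8: Pab(L + a)/(6LEI) = 888/EI
  at P: triangular load, peak 32.25: 7w₀L³/(360EI) = 1378/EI
  at Q: triangular load, peak 32.25: w₀L³/(45EI) = 1575/EI
  θ_P0 = 2155/EI,  θ_Q0 = 2463/EI
Flexibility coefficients: a unit moment at one end gives L/(3EI) there and L/(6EI) at the far end, so f₁₁ = f₂₂ = 4.333/EI and f₁₂ = f₂₁ = 2.167/EI.
Compatibility — zero rotation at each built-in end:
  4.333 M_P + 2.167 M_Q = 2155
  2.167 M_P + 4.333 M_Q = 2463
Solving the pair gives M_P = 284.1 kN·m and M_Q = 426.2 kN·m (hogging).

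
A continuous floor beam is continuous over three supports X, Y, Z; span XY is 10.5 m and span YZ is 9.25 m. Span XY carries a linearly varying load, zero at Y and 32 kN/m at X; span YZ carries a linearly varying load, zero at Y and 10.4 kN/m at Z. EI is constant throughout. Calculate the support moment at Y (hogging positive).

M_Y = 133.7 kN·m

Insert a hinge at Y; M_Y is the redundant, and each span becomes simply supported.
Discontinuity in slope at Y on the released structure — sum the simple-span end rotations:
  span XY: triangular load, peak 32: 7w₀L³/(360EI) = 720.3/EI
  span YZ: triangular load, peak 10.4: 7w₀L³/(360EI) = 160/EI
  relative rotation θ_0 = (720.3 + 160)/EI = 880.3/EI
A unit hogging moment at Y produces rotation L₁/(3EI) + L₂/(3EI) = 6.583/EI.
Slope continuity at Y: θ_0 = M_Y·6.583/EI, so M_Y = 880.3/6.583 = 133.7 kN·m (hogging).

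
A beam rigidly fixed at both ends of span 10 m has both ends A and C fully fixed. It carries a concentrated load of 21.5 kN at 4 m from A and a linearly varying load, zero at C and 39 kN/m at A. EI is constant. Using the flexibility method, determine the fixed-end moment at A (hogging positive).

M_A = 226 kN·m

Release both end moments; the primary structure is a simply-supported span AC with redundants M_A and M_C.
Simple-span end rotations at A and C under the given loads:
  at A: point load 21.5 at a = 4: Pab(L + b)/(6LEI) = 137.6/EI
  at C: point load 21.5 at a = 4: Pab(L + a)/(6LEI) = 120.4/EI
  at A: triangular load, peak 39: w₀L³/(45EI) = 866.7/EI
  at C: triangular load, peak 39: 7w₀L³/(360EI) = 758.3/EI
  θ_A0 = 1004/EI,  θ_C0 = 878.7/EI
Flexibility coefficients: a unit moment at one end gives L/(3EI) there and L/(6EI) at the far end, so f₁₁ = f₂₂ = 3.333/EI and f₁₂ = f₂₁ = 1.667/EI.
Compatibility — zero rotation at each built-in end:
  3.333 M_A + 1.667 M_C = 1004
  1.667 M_A + 3.333 M_C = 878.7
Solving the pair gives M_A = 226 kN·m and M_C = 150.6 kN·m (hogging).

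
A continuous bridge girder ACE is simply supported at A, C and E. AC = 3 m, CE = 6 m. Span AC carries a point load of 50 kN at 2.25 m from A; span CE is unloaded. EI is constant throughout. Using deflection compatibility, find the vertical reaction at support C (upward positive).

Release continuity at C by inserting a hinge; the redundant is the internal moment M_C. The primary structure is two simply-supported spans AC and CE.
Rotations at C on the released spans (each span's end-slope, ×1/EI):
  span AC: point load 50 at a = 2.25: Pab(L + a)/(6LEI) = 24.61/EI
  relative rotation θ_0 = (24.61 + 0)/EI = 24.61/EI
A unit hogging moment at C produces rotation L₁/(3EI) + L₂/(3EI) = 3/EI.
Compatibility: M_C·(L₁+L₂)/(3EI) = θ_0, giving M_C = 8.203 kN·m (hogging).
Span AC, ΣM about A with M_C applied at C: R_C^{AC}·3 = 112.5 + 8.203, so R_C^{AC} = 40.23 kN and R_A = 50 − 40.23 = 9.766 kN.
Span CE, ΣM about E: R_C^{CE}·6 = 0 + 8.203, so R_C^{CE} = 1.367 kN and R_E = 0 − 1.367 = -1.367 kN.
R_C = 40.23 + 1.367 = 41.6 kN.

R_C = 41.6 kN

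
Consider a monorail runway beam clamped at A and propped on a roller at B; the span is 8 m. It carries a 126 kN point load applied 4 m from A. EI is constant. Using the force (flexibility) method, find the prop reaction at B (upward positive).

Choose R_B as the redundant. The primary structure is the cantilever fixed at A.
Primary-structure tip deflection at B by superposition:
  point load 126 at a = 4: Pa²(3L − a)/(6EI) = 6720/EI
Tip deflection under a unit load at B: L³/(3EI) = 170.7/EI.
Compatibility at B: δ_0 − R_B·δ_{BB} = 0, so R_B = 6720/170.7 = 39.38 kN.

R_B = 39.38 kN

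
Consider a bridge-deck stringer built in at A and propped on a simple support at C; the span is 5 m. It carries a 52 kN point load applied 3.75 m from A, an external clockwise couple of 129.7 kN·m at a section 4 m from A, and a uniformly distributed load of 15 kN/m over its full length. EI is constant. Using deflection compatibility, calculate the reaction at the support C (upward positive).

R_C = 98.38 kN

Choose R_C as the redundant. The primary structure is the cantilever fixed at A.
Free-end deflection of the primary structure under the applied loading (downward +):
  point load 52 at a = 3.75: Pa²(3L − a)/(6EI) = 1371/EI
  clockwise couple 129.7 at a = 4: M₀a(2L − a)/(2EI) = 1556/EI
  UDL 15: wL⁴/(8EI) = 1172/EI
  δ_0 = 4099/EI
Tip deflection under a unit load at C: L³/(3EI) = 41.67/EI.
Compatibility at C: δ_0 − R_C·δ_{CC} = 0, so R_C = 4099/41.67 = 98.38 kN.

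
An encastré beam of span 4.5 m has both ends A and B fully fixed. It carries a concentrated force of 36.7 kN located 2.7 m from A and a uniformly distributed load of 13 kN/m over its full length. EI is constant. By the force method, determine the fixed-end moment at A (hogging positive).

M_A = 37.79 kN·m

Take the two fixed-end moments M_A, M_B as redundants; the released structure is the simple span AB.
On the primary (simply-supported) span, the end slopes from the loading are:
  at A: point load 36.7 at a = 2.7: Pab(L + b)/(6LEI) = 41.62/EI
  at B: point load 36.7 at a = 2.7: Pab(L + a)/(6LEI) = 47.56/EI
  at A: UDL 13: wL³/(24EI) = 49.36/EI
  at B: UDL 13: wL³/(24EI) = 49.36/EI
  θ_A0 = 90.98/EI,  θ_B0 = 96.92/EI
Flexibility coefficients: a unit moment at one end gives L/(3EI) there and L/(6EI) at the far end, so f₁₁ = f₂₂ = 1.5/EI and f₁₂ = f₂₁ = 0.75/EI.
Compatibility — zero rotation at each built-in end:
  1.5 M_A + 0.75 M_B = 90.98
  0.75 M_A + 1.5 M_B = 96.92
Solving the pair gives M_A = 37.79 kN·m and M_B = 45.72 kN·m (hogging).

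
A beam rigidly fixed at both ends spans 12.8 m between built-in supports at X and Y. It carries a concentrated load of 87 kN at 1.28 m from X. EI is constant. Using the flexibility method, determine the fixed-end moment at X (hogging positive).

Release both end moments; the primary structure is a simply-supported span XY with redundants M_X and M_Y.
On the primary (simply-supported) span, the end slopes from the loading are:
  at X: point load 87 at a = 1.28: Pab(L + b)/(6LEI) = 406.2/EI
  at Y: point load 87 at a = 1.28: Pab(L + a)/(6LEI) = 235.2/EI
  θ_X0 = 406.2/EI,  θ_Y0 = 235.2/EI
Flexibility coefficients: a unit moment at one end gives L/(3EI) there and L/(6EI) at the far end, so f₁₁ = f₂₂ = 4.267/EI and f₁₂ = f₂₁ = 2.133/EI.
Compatibility — zero rotation at each built-in end:
  4.267 M_X + 2.133 M_Y = 406.2
  2.133 M_X + 4.267 M_Y = 235.2
Solving the pair gives M_X = 90.2 kN·m and M_Y = 10.02 kN·m (hogging).

M_X = 90.2 kN·m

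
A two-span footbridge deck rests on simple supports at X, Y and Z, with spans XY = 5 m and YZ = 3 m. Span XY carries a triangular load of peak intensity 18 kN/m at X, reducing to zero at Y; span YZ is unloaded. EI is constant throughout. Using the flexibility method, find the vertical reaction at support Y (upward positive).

Release continuity at Y by inserting a hinge; the redundant is the internal moment M_Y. The primary structure is two simply-supported spans XY and YZ.
Rotations at Y on the released spans (each span's end-slope, ×1/EI):
  span XY: triangular load, peak 18: 7w₀L³/(360EI) = 43.75/EI
  relative rotation θ_0 = (43.75 + 0)/EI = 43.75/EI
A unit hogging moment at Y produces rotation L₁/(3EI) + L₂/(3EI) = 2.667/EI.
Slope continuity at Y: θ_0 = M_Y·2.667/EI, so M_Y = 43.75/2.667 = 16.41 kN·m (hogging).
Span XY, ΣM about X with M_Y applied at Y: R_Y^{XY}·5 = 75 + 16.41, so R_Y^{XY} = 18.28 kN and R_X = 45 − 18.28 = 26.72 kN.
Span YZ, ΣM about Z: R_Y^{YZ}·3 = 0 + 16.41, so R_Y^{YZ} = 5.469 kN and R_Z = 0 − 5.469 = -5.469 kN.
R_Y = 18.28 + 5.469 = 23.75 kN.

R_Y = 23.75 kN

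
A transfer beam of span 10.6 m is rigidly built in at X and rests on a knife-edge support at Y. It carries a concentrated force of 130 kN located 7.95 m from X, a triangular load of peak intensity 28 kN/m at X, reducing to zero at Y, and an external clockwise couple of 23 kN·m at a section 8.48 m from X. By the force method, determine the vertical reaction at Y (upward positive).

R_Y = 115.1 kN

Take the reaction at Y as the redundant and release it; the primary structure is a cantilever fixed at X.
Downward deflection at the released point Y due to the loads:
  point load 130 at a = 7.95: Pa²(3L − a)/(6EI) = 32660/EI
  triangular load, peak 28 at the fixed end: w₀L⁴/(30EI) = 11783/EI
  clockwise couple 23 at a = 8.48: M₀a(2L − a)/(2EI) = 1240/EI
  δ_0 = 45683/EI
Flexibility coefficient — unit upward force at Y: δ_{YY} = L³/(3EI) = 397/EI.
Compatibility at Y: δ_0 − R_Y·δ_{YY} = 0, so R_Y = 45683/397 = 115.1 kN.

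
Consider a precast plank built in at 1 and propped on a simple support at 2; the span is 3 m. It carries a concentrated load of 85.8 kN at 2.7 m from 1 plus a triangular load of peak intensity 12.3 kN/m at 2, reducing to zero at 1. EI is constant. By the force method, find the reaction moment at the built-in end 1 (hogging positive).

M_1 = 19.2 kN·m

Remove the prop at 2; the released (primary) structure is a cantilever built in at 1.
Free-end deflection of the primary structure under the applied loading (downward +):
  point load 85.8 at a = 2.7: Pa²(3L − a)/(6EI) = 656.8/EI
  triangular load, peak 12.3 at the free end: 11w₀L⁴/(120EI) = 91.33/EI
  δ_0 = 748.1/EI
Tip deflection under a unit load at 2: L³/(3EI) = 9/EI.
The prop prevents deflection at 2: R_2 = δ_0/δ_{22} = 748.1/9 = 83.12 kN.
Moment equilibrium about 1: M_1 = Σ(load moments about 1) − R_2·L = 268.6 − 83.12×3 = 19.2 kN·m.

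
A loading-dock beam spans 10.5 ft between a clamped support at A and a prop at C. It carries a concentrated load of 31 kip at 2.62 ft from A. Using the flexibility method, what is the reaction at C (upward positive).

R_C = 2.654 kip

Remove the prop at C; the released (primary) structure is a cantilever built in at A.
Deflection at C on the released cantilever, summing each load's contribution:
  point load 31 at a = 2.62: Pa²(3L − a)/(6EI) = 1024/EI
Flexibility coefficient — unit upward force at C: δ_{CC} = L³/(3EI) = 385.9/EI.
The prop prevents deflection at C: R_C = δ_0/δ_{CC} = 1024/385.9 = 2.654 kip.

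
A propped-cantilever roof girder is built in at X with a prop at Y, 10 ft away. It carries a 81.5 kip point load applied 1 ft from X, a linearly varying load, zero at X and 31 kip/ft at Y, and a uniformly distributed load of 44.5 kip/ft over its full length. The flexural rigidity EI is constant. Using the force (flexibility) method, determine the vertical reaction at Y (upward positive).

R_Y = 253.3 kip

Release the roller at Y. Primary structure: cantilever fixed at X.
Primary-structure tip deflection at Y by superposition:
  point load 81.5 at a = 1: Pa²(3L − a)/(6EI) = 393.9/EI
  triangular load, peak 31 at the free end: 11w₀L⁴/(120EI) = 28417/EI
  UDL 44.5: wL⁴/(8EI) = 55625/EI
  δ_0 = 84436/EI
Flexibility coefficient — unit upward force at Y: δ_{YY} = L³/(3EI) = 333.3/EI.
The prop prevents deflection at Y: R_Y = δ_0/δ_{YY} = 84436/333.3 = 253.3 kip.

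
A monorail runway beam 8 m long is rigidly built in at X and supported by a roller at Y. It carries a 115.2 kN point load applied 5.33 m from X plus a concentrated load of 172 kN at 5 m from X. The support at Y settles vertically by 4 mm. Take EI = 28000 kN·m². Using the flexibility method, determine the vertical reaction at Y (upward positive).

Choose R_Y as the redundant. The primary structure is the cantilever fixed at X.
Free-end deflection of the primary structure under the applied loading (downward +):
  point load 115.2 at a = 5.33: Pa²(3L − a)/(6EI) = 10184/EI
  point load 172 at a = 5: Pa²(3L − a)/(6EI) = 13617/EI
  δ_0 = 23800/EI
Tip deflection under a unit load at Y: L³/(3EI) = 170.7/EI.
With EI = 28000 kN·m²: δ_0 = 0.85001 m and δ_{YY} = 0.006095 m/kN.
Compatibility — the beam at Y must follow the support down by 0.004 m: δ_0 − R_Y·δ_{YY} = 0.004, so R_Y = (0.85001 − 0.004)/0.006095 = 138.8 kN.

R_Y = 138.8 kN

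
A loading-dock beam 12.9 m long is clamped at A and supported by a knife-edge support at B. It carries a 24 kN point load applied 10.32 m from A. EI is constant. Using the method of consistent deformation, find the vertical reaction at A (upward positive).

R_A = 7.104 kN

Release the roller at B. Primary structure: cantilever fixed at A.
Deflection at B on the released cantilever, summing each load's contribution:
  point load 24 at a = 10.32: Pa²(3L − a)/(6EI) = 12090/EI
Flexibility coefficient — unit upward force at B: δ_{BB} = L³/(3EI) = 715.6/EI.
Compatibility at B: δ_0 − R_B·δ_{BB} = 0, so R_B = 12090/715.6 = 16.9 kN.
Vertical equilibrium: R_A = ΣP − R_B = 24 − 16.9 = 7.104 kN.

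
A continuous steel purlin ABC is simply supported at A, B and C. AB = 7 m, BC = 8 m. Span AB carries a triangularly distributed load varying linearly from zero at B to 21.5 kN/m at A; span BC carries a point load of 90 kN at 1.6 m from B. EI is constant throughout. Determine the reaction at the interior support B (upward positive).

Insert a hinge at B; M_B is the redundant, and each span becomes simply supported.
Discontinuity in slope at B on the released structure — sum the simple-span end rotations:
  span AB: triangular load, peak 21.5: 7w₀L³/(360EI) = 143.4/EI
  span BC: point load 90 at a = 1.6: Pab(L + b)/(6LEI) = 276.5/EI
  relative rotation θ_0 = (143.4 + 276.5)/EI = 419.9/EI
A unit hogging moment at B produces rotation L₁/(3EI) + L₂/(3EI) = 5/EI.
Compatibility: M_B·(L₁+L₂)/(3EI) = θ_0, giving M_B = 83.97 kN·m (hogging).
Span AB, ΣM about A with M_B applied at B: R_B^{AB}·7 = 175.6 + 83.97, so R_B^{AB} = 37.08 kN and R_A = 75.25 − 37.08 = 38.17 kN.
Span BC, ΣM about C: R_B^{BC}·8 = 576 + 83.97, so R_B^{BC} = 82.5 kN and R_C = 90 − 82.5 = 7.503 kN.
R_B = 37.08 + 82.5 = 119.6 kN.

R_B = 119.6 kN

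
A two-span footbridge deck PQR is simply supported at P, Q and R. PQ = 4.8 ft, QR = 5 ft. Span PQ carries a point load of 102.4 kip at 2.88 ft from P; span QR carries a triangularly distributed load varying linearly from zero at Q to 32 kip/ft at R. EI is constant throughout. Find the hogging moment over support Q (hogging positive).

M_Q = 70.03 kip·ft

Release continuity at Q by inserting a hinge; the redundant is the internal moment M_Q. The primary structure is two simply-supported spans PQ and QR.
Discontinuity in slope at Q on the released structure — sum the simple-span end rotations:
  span PQ: point load 102.4 at a = 2.88: Pab(L + a)/(6LEI) = 151/EI
  span QR: triangular load, peak 32: 7w₀L³/(360EI) = 77.78/EI
  relative rotation θ_0 = (151 + 77.78)/EI = 228.8/EI
A unit hogging moment at Q produces rotation L₁/(3EI) + L₂/(3EI) = 3.267/EI.
Compatibility: M_Q·(L₁+L₂)/(3EI) = θ_0, giving M_Q = 70.03 kip·ft (hogging).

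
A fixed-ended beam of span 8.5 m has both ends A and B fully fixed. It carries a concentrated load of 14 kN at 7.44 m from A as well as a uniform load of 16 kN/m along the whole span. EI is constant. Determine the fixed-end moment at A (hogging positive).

M_A = 97.95 kN·m

Take the two fixed-end moments M_A, M_B as redundants; the released structure is the simple span AB.
On the primary (simply-supported) span, the end slopes from the loading are:
  at A: point load 14 at a = 7.44: Pab(L + b)/(6LEI) = 20.7/EI
  at B: point load 14 at a = 7.44: Pab(L + a)/(6LEI) = 34.51/EI
  at A: UDL 16: wL³/(24EI) = 409.4/EI
  at B: UDL 16: wL³/(24EI) = 409.4/EI
  θ_A0 = 430.1/EI,  θ_B0 = 443.9/EI
Flexibility coefficients: a unit moment at one end gives L/(3EI) there and L/(6EI) at the far end, so f₁₁ = f₂₂ = 2.833/EI and f₁₂ = f₂₁ = 1.417/EI.
Compatibility — zero rotation at each built-in end:
  2.833 M_A + 1.417 M_B = 430.1
  1.417 M_A + 2.833 M_B = 443.9
Solving the pair gives M_A = 97.95 kN·m and M_B = 107.7 kN·m (hogging).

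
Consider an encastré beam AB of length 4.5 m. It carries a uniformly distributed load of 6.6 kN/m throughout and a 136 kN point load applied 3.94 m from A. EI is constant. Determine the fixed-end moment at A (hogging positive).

M_A = 19.44 kN·m

Take the two fixed-end moments M_A, M_B as redundants; the released structure is the simple span AB.
Simple-span end rotations at A and B under the given loads:
  at A: UDL 6.6: wL³/(24EI) = 25.06/EI
  at B: UDL 6.6: wL³/(24EI) = 25.06/EI
  at A: point load 136 at a = 3.94: Pab(L + b)/(6LEI) = 56.24/EI
  at B: point load 136 at a = 3.94: Pab(L + a)/(6LEI) = 93.8/EI
  θ_A0 = 81.29/EI,  θ_B0 = 118.9/EI
Flexibility coefficients: a unit moment at one end gives L/(3EI) there and L/(6EI) at the far end, so f₁₁ = f₂₂ = 1.5/EI and f₁₂ = f₂₁ = 0.75/EI.
Compatibility — zero rotation at each built-in end:
  1.5 M_A + 0.75 M_B = 81.29
  0.75 M_A + 1.5 M_B = 118.9
Solving the pair gives M_A = 19.44 kN·m and M_B = 69.52 kN·m (hogging).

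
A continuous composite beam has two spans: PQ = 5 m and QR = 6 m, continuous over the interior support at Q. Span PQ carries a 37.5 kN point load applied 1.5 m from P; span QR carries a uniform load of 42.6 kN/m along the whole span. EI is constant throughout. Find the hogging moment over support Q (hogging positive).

M_Q = 116.2 kN·m

Insert a hinge at Q; M_Q is the redundant, and each span becomes simply supported.
Discontinuity in slope at Q on the released structure — sum the simple-span end rotations:
  span PQ: point load 37.5 at a = 1.5: Pab(L + a)/(6LEI) = 42.66/EI
  span QR: UDL 42.6: wL³/(24EI) = 383.4/EI
  relative rotation θ_0 = (42.66 + 383.4)/EI = 426.1/EI
A unit hogging moment at Q produces rotation L₁/(3EI) + L₂/(3EI) = 3.667/EI.
Slope continuity at Q: θ_0 = M_Q·3.667/EI, so M_Q = 426.1/3.667 = 116.2 kN·m (hogging).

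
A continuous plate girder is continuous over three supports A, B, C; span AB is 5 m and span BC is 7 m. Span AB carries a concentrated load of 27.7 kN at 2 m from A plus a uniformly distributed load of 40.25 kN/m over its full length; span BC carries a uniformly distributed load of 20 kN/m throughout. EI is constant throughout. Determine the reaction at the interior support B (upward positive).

R_B = 227.5 kN

Insert a hinge at B; M_B is the redundant, and each span becomes simply supported.
Rotations at B on the released spans (each span's end-slope, ×1/EI):
  span AB: point load 27.7 at a = 2: Pab(L + a)/(6LEI) = 38.78/EI
  span AB: UDL 40.25: wL³/(24EI) = 209.6/EI
  span BC: UDL 20: wL³/(24EI) = 285.8/EI
  relative rotation θ_0 = (248.4 + 285.8)/EI = 534.2/EI
A unit hogging moment at B produces rotation L₁/(3EI) + L₂/(3EI) = 4/EI.
Slope continuity at B: θ_0 = M_B·4/EI, so M_B = 534.2/4 = 133.6 kN·m (hogging).
Span AB, ΣM about A with M_B applied at B: R_B^{AB}·5 = 558.5 + 133.6, so R_B^{AB} = 138.4 kN and R_A = 228.9 − 138.4 = 90.53 kN.
Span BC, ΣM about C: R_B^{BC}·7 = 490 + 133.6, so R_B^{BC} = 89.08 kN and R_C = 140 − 89.08 = 50.92 kN.
R_B = 138.4 + 89.08 = 227.5 kN.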